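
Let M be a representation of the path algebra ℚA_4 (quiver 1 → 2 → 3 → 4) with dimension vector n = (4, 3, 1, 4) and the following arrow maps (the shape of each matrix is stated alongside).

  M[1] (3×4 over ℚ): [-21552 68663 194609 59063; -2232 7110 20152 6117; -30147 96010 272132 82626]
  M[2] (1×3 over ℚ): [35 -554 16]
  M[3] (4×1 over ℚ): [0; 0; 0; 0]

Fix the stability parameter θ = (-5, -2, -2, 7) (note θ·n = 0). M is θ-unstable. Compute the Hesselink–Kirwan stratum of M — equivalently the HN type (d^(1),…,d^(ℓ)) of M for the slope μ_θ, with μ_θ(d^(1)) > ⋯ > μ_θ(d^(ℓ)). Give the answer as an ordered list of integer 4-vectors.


Barcode: M ≅ I[1,1], I[1,2]^2, I[1,3], I[4,4]^4. HN layers by μ_θ (3 steps, strictly decreasing):
  μ^(1)=7; μ^(2)=-2; μ^(3)=-5

((0, 0, 0, 4); (0, 3, 1, 0); (4, 0, 0, 0))


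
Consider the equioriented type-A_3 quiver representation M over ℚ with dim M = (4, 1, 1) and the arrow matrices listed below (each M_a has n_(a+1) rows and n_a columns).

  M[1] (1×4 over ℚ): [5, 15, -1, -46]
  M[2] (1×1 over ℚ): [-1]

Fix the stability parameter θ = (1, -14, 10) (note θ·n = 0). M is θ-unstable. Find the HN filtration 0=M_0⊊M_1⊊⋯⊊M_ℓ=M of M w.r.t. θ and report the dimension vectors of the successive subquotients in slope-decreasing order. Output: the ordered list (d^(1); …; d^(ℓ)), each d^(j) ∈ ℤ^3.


Barcode: M ≅ I[1,1]^3, I[1,3]. HN layers by μ_θ (3 steps, strictly decreasing):
  μ^(1)=10; μ^(2)=1; μ^(3)=-13/2

((0, 0, 1); (3, 0, 0); (1, 1, 0))


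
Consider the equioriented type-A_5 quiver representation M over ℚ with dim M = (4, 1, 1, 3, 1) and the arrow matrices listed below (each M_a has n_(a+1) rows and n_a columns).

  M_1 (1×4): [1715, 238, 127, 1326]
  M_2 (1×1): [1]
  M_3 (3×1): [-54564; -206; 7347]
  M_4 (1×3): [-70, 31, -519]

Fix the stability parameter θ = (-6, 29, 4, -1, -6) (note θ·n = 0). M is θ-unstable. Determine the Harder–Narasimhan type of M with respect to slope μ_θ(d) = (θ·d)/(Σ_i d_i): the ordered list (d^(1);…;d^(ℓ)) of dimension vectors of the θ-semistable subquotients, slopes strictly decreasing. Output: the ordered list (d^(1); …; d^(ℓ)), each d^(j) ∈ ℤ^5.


Barcode: M ≅ I[1,1]^3, I[1,5], I[4,4]^2. HN layers by μ_θ (3 steps, strictly decreasing):
  μ^(1)=13/2; μ^(2)=-1; μ^(3)=-6

((0, 1, 1, 1, 1); (0, 0, 0, 2, 0); (4, 0, 0, 0, 0))


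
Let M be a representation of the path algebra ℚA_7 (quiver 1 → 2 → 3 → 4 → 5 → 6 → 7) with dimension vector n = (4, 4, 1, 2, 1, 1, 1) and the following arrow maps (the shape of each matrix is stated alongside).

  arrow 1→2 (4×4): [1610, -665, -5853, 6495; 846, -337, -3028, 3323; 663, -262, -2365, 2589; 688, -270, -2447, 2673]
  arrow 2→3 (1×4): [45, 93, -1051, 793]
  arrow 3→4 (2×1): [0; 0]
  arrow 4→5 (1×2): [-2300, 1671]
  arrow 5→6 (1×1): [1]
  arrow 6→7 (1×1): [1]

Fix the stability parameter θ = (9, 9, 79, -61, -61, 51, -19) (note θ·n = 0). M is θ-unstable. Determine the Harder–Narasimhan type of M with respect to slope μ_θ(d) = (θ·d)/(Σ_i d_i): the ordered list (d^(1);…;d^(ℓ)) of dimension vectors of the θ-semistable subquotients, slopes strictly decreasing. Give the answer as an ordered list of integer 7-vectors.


Interval decomposition of M: I[1,2]^3, I[1,3], I[4,4], I[4,7].
HN type (ℓ=4): μ^(1)=79; μ^(2)=16; μ^(3)=9; μ^(4)=-61

((0, 0, 1, 0, 0, 0, 0); (0, 0, 0, 0, 0, 1, 1); (4, 4, 0, 0, 0, 0, 0); (0, 0, 0, 2, 1, 0, 0))


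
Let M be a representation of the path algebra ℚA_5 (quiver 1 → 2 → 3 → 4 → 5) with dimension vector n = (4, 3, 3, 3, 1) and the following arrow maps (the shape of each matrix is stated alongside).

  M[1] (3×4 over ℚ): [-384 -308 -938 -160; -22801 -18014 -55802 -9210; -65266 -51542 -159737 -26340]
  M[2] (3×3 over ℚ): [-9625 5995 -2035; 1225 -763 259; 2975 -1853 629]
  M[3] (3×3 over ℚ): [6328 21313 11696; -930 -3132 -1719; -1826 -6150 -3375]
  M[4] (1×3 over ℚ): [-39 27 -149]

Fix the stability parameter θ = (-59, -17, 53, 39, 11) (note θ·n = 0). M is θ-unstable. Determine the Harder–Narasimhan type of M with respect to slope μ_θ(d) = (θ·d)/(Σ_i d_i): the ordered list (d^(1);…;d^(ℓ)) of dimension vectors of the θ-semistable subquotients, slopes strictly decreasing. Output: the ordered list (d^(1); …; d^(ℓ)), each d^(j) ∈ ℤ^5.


Interval decomposition of M: I[1,1]^2, I[1,2], I[1,5], I[2,2], I[3,3], I[3,4], I[4,4].
HN type (ℓ=6): μ^(1)=53; μ^(2)=46; μ^(3)=39; μ^(4)=103/3; μ^(5)=-17; μ^(6)=-59

((0, 0, 1, 0, 0); (0, 0, 1, 1, 0); (0, 0, 0, 1, 0); (0, 0, 1, 1, 1); (0, 3, 0, 0, 0); (4, 0, 0, 0, 0))


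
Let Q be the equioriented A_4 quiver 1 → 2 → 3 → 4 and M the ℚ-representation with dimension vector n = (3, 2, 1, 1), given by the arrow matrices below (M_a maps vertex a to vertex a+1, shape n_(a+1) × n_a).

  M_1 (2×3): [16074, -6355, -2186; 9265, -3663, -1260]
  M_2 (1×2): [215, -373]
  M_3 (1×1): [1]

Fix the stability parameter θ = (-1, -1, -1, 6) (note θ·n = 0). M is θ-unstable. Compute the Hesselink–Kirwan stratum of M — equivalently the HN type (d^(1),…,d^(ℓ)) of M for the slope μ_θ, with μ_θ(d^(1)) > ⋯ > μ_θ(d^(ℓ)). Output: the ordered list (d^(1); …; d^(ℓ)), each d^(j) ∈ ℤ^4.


Barcode: M ≅ I[1,1], I[1,2], I[1,4]. HN layers by μ_θ (2 steps, strictly decreasing):
  μ^(1)=6; μ^(2)=-1

((0, 0, 0, 1); (3, 2, 1, 0))


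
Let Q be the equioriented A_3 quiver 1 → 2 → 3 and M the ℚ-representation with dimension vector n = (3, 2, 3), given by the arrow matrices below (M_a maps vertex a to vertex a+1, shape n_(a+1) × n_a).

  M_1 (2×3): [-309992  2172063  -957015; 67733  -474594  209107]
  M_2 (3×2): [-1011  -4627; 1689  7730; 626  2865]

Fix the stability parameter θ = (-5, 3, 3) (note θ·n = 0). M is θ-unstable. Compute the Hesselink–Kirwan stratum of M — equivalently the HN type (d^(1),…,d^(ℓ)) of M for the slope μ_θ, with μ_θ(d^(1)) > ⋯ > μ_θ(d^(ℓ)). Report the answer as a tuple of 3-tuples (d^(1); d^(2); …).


Interval decomposition of M: I[1,1], I[1,3]^2, I[3,3].
HN type (ℓ=2): μ^(1)=3; μ^(2)=-5

((0, 2, 3); (3, 0, 0))


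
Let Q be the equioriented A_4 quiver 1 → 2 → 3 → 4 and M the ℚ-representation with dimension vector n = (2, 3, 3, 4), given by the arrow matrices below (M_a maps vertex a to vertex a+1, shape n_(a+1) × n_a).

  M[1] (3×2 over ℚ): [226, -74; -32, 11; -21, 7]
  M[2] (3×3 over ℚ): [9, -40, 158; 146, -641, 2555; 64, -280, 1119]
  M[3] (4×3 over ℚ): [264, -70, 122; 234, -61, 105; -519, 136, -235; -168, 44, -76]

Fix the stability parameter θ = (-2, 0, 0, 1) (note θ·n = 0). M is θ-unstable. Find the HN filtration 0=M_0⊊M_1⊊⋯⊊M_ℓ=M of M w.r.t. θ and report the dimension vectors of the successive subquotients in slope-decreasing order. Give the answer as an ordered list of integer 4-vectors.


Via rank(M_{q-1}∘⋯∘M_p): M ≅ I[1,4]^2, I[2,3], I[4,4]^2.
μ_θ-semistable layers: μ^(1)=1; μ^(2)=0; μ^(3)=-2

((0, 0, 0, 4); (0, 3, 3, 0); (2, 0, 0, 0))


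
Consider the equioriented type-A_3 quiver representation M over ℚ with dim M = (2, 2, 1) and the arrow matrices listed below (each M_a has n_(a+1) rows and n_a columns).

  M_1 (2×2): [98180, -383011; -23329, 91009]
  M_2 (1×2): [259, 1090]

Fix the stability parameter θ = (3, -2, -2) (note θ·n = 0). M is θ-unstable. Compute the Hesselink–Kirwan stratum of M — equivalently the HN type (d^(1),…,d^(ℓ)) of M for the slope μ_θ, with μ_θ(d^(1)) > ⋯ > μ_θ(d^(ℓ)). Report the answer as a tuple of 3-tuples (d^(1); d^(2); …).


Via rank(M_{q-1}∘⋯∘M_p): M ≅ I[1,2], I[1,3].
μ_θ-semistable layers: μ^(1)=1/2; μ^(2)=-1/3

((1, 1, 0); (1, 1, 1))


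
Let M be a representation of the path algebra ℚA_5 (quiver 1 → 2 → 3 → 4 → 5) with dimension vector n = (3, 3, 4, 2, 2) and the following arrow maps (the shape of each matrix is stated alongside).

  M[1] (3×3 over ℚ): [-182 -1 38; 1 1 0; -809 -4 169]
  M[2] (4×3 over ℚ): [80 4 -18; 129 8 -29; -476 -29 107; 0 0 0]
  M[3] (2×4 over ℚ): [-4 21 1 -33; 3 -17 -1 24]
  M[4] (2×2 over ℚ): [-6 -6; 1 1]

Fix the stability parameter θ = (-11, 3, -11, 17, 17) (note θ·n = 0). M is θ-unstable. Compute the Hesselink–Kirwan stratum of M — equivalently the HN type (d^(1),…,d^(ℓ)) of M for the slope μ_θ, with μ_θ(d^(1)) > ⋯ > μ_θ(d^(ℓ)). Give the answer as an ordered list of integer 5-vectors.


Via rank(M_{q-1}∘⋯∘M_p): M ≅ I[1,3], I[1,4], I[1,5], I[3,3], I[5,5].
μ_θ-semistable layers: μ^(1)=17; μ^(2)=-4; μ^(3)=-11

((0, 0, 0, 2, 2); (0, 3, 3, 0, 0); (3, 0, 1, 0, 0))


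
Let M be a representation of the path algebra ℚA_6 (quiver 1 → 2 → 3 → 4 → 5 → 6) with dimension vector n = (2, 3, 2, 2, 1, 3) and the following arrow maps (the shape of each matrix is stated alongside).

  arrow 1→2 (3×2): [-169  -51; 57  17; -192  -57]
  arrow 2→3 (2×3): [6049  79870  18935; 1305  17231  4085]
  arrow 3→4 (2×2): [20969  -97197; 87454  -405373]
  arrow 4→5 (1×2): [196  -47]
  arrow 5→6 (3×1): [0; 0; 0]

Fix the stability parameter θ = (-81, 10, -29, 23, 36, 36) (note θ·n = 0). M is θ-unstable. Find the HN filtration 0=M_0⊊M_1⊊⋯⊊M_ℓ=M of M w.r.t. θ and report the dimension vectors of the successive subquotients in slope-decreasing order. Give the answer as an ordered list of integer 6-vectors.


Via rank(M_{q-1}∘⋯∘M_p): M ≅ I[1,4], I[1,5], I[2,2], I[6,6]^3.
μ_θ-semistable layers: μ^(1)=36; μ^(2)=23; μ^(3)=10; μ^(4)=-19/2; μ^(5)=-81

((0, 0, 0, 0, 1, 3); (0, 0, 0, 2, 0, 0); (0, 1, 0, 0, 0, 0); (0, 2, 2, 0, 0, 0); (2, 0, 0, 0, 0, 0))


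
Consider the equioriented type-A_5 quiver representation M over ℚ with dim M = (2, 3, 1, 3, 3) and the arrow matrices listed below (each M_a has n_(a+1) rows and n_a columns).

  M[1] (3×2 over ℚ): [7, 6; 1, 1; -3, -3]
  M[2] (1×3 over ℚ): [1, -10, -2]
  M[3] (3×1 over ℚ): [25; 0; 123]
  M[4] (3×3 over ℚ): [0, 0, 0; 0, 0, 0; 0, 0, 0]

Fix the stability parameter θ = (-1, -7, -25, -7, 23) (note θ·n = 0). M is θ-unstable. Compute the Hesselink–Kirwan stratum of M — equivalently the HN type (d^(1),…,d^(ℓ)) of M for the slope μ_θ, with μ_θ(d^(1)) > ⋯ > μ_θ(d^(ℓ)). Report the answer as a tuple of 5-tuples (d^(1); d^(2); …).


Interval decomposition of M: I[1,2], I[1,4], I[2,2], I[4,4]^2, I[5,5]^3.
HN type (ℓ=4): μ^(1)=23; μ^(2)=-4; μ^(3)=-7; μ^(4)=-11

((0, 0, 0, 0, 3); (1, 1, 0, 0, 0); (0, 1, 0, 3, 0); (1, 1, 1, 0, 0))


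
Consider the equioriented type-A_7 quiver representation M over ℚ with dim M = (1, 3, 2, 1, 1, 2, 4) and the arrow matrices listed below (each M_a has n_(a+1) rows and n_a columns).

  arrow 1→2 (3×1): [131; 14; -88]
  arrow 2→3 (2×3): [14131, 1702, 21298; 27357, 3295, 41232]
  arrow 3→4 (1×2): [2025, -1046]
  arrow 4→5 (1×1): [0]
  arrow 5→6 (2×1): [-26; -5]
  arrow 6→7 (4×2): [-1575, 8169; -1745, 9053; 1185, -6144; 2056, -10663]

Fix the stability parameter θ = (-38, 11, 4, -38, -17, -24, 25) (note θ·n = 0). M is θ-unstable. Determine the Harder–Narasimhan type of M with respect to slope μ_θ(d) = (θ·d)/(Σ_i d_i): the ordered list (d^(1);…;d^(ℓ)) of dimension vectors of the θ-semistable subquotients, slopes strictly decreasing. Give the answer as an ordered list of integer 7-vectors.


Via rank(M_{q-1}∘⋯∘M_p): M ≅ I[1,4], I[2,2], I[2,3], I[5,7], I[6,7], I[7,7]^2.
μ_θ-semistable layers: μ^(1)=25; μ^(2)=11; μ^(3)=15/2; μ^(4)=-23/3; μ^(5)=-41/2; μ^(6)=-24; μ^(7)=-38

((0, 0, 0, 0, 0, 0, 4); (0, 1, 0, 0, 0, 0, 0); (0, 1, 1, 0, 0, 0, 0); (0, 1, 1, 1, 0, 0, 0); (0, 0, 0, 0, 1, 1, 0); (0, 0, 0, 0, 0, 1, 0); (1, 0, 0, 0, 0, 0, 0))


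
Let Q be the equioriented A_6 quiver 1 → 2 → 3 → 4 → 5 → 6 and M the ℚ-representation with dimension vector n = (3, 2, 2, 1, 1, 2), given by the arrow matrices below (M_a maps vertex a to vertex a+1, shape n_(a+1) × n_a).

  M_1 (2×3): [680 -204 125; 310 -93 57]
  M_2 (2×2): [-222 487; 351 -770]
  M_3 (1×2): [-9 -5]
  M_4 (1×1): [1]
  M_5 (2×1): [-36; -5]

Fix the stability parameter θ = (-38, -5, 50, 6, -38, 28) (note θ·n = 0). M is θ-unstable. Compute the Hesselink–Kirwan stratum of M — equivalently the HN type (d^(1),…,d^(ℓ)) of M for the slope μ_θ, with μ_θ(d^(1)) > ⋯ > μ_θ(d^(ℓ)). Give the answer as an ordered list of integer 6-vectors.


Interval decomposition of M: I[1,1], I[1,3], I[1,6], I[6,6].
HN type (ℓ=5): μ^(1)=50; μ^(2)=28; μ^(3)=6; μ^(4)=-5; μ^(5)=-38

((0, 0, 1, 0, 0, 0); (0, 0, 0, 0, 0, 2); (0, 0, 1, 1, 1, 0); (0, 2, 0, 0, 0, 0); (3, 0, 0, 0, 0, 0))


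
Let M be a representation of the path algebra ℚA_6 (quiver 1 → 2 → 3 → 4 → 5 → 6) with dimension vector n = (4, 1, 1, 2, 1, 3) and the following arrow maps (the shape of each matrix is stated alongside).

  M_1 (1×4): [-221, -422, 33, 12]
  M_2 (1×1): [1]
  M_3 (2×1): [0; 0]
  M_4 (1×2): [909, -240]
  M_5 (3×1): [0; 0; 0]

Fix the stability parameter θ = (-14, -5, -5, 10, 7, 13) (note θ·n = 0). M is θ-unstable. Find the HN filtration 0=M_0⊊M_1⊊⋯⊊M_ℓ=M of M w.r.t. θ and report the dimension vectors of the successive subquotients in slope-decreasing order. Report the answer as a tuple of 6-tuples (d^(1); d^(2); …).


Via rank(M_{q-1}∘⋯∘M_p): M ≅ I[1,1]^3, I[1,3], I[4,4], I[4,5], I[6,6]^3.
μ_θ-semistable layers: μ^(1)=13; μ^(2)=10; μ^(3)=17/2; μ^(4)=-5; μ^(5)=-14

((0, 0, 0, 0, 0, 3); (0, 0, 0, 1, 0, 0); (0, 0, 0, 1, 1, 0); (0, 1, 1, 0, 0, 0); (4, 0, 0, 0, 0, 0))


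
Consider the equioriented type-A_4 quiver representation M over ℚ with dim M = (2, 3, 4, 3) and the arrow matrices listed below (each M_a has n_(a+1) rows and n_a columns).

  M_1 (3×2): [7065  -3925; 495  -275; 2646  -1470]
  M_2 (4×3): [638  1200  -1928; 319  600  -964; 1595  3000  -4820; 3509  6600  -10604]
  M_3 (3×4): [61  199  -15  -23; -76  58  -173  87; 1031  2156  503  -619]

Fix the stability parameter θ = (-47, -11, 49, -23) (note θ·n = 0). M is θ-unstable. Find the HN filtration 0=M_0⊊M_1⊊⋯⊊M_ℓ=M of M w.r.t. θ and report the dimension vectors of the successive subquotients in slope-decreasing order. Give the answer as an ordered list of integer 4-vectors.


Via rank(M_{q-1}∘⋯∘M_p): M ≅ I[1,1], I[1,4], I[2,2]^2, I[3,3], I[3,4]^2.
μ_θ-semistable layers: μ^(1)=49; μ^(2)=13; μ^(3)=-11; μ^(4)=-47

((0, 0, 1, 0); (0, 0, 3, 3); (0, 3, 0, 0); (2, 0, 0, 0))


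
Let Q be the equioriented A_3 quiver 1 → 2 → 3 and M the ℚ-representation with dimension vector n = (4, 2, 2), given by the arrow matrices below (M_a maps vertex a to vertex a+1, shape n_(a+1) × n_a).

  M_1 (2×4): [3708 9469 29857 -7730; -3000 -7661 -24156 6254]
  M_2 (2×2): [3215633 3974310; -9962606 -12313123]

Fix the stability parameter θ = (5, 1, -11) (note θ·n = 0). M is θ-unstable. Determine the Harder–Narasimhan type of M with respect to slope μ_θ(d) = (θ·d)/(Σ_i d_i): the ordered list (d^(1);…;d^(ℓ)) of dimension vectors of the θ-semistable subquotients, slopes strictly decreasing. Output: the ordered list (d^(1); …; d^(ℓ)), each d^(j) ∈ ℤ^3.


Via rank(M_{q-1}∘⋯∘M_p): M ≅ I[1,1]^2, I[1,3]^2.
μ_θ-semistable layers: μ^(1)=5; μ^(2)=-5/3

((2, 0, 0); (2, 2, 2))


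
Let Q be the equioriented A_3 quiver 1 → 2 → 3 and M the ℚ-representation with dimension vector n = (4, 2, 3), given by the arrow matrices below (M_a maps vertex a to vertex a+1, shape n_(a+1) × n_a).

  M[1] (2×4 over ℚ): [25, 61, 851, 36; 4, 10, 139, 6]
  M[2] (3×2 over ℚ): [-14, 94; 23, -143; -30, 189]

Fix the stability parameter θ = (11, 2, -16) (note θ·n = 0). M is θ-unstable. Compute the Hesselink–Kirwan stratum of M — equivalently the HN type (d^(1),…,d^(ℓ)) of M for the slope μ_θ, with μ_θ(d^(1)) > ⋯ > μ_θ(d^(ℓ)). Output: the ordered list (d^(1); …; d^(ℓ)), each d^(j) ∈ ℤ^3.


Barcode: M ≅ I[1,1]^2, I[1,3]^2, I[3,3]. HN layers by μ_θ (3 steps, strictly decreasing):
  μ^(1)=11; μ^(2)=-1; μ^(3)=-16

((2, 0, 0); (2, 2, 2); (0, 0, 1))


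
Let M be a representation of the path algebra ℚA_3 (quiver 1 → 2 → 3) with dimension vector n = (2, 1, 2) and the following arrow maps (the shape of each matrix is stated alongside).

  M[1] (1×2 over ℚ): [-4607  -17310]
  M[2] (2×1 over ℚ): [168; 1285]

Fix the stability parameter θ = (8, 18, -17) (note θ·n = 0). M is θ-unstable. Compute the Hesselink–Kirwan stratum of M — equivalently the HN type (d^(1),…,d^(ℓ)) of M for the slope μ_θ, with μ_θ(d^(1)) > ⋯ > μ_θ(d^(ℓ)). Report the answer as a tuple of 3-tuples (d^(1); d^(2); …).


Barcode: M ≅ I[1,1], I[1,3], I[3,3]. HN layers by μ_θ (3 steps, strictly decreasing):
  μ^(1)=8; μ^(2)=3; μ^(3)=-17

((1, 0, 0); (1, 1, 1); (0, 0, 1))


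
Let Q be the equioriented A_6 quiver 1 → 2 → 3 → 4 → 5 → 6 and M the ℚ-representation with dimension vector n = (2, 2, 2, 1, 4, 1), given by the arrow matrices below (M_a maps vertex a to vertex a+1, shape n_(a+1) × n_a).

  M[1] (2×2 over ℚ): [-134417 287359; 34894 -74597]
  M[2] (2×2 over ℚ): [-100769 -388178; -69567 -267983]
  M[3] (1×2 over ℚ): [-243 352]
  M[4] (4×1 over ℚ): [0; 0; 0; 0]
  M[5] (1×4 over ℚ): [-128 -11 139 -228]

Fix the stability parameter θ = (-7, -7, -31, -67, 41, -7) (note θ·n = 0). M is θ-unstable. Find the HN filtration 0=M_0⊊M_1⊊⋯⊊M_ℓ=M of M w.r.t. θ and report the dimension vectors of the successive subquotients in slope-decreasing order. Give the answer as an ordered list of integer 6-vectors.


Interval decomposition of M: I[1,3], I[1,4], I[5,5]^3, I[5,6].
HN type (ℓ=4): μ^(1)=41; μ^(2)=17; μ^(3)=-15; μ^(4)=-28

((0, 0, 0, 0, 3, 0); (0, 0, 0, 0, 1, 1); (1, 1, 1, 0, 0, 0); (1, 1, 1, 1, 0, 0))


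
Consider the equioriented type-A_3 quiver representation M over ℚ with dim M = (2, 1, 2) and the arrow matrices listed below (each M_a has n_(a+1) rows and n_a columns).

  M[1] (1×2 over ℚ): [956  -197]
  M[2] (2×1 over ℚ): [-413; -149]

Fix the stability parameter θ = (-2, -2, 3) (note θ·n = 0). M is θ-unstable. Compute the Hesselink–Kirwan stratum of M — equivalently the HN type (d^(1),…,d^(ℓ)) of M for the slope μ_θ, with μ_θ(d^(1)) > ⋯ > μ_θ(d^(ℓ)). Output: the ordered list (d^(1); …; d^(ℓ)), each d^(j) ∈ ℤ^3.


Via rank(M_{q-1}∘⋯∘M_p): M ≅ I[1,1], I[1,3], I[3,3].
μ_θ-semistable layers: μ^(1)=3; μ^(2)=-2

((0, 0, 2); (2, 1, 0))


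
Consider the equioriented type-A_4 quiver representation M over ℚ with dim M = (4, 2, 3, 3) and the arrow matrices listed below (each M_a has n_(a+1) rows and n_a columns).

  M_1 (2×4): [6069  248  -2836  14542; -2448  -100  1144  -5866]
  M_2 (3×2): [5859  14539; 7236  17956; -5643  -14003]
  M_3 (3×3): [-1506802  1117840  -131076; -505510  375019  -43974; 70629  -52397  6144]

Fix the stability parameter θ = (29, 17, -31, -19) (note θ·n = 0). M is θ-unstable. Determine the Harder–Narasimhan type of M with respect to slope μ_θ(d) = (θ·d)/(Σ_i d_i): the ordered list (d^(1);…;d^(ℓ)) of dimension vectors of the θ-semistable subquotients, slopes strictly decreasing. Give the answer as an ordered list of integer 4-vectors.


Interval decomposition of M: I[1,1]^2, I[1,2], I[1,4], I[3,3], I[3,4], I[4,4].
HN type (ℓ=5): μ^(1)=29; μ^(2)=23; μ^(3)=-1; μ^(4)=-19; μ^(5)=-31

((2, 0, 0, 0); (1, 1, 0, 0); (1, 1, 1, 1); (0, 0, 0, 2); (0, 0, 2, 0))


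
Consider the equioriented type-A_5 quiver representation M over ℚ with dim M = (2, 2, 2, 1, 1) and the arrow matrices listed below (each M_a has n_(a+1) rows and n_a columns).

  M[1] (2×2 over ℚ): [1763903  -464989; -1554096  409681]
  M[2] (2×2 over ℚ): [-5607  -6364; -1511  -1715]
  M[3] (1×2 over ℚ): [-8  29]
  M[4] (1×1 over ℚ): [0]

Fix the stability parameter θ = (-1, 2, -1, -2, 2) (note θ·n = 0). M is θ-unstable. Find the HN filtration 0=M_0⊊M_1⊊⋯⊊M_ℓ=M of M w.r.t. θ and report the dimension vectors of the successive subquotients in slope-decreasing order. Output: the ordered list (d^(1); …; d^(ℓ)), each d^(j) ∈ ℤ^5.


Via rank(M_{q-1}∘⋯∘M_p): M ≅ I[1,3], I[1,4], I[5,5].
μ_θ-semistable layers: μ^(1)=2; μ^(2)=1/2; μ^(3)=-1/3; μ^(4)=-1

((0, 0, 0, 0, 1); (0, 1, 1, 0, 0); (0, 1, 1, 1, 0); (2, 0, 0, 0, 0))


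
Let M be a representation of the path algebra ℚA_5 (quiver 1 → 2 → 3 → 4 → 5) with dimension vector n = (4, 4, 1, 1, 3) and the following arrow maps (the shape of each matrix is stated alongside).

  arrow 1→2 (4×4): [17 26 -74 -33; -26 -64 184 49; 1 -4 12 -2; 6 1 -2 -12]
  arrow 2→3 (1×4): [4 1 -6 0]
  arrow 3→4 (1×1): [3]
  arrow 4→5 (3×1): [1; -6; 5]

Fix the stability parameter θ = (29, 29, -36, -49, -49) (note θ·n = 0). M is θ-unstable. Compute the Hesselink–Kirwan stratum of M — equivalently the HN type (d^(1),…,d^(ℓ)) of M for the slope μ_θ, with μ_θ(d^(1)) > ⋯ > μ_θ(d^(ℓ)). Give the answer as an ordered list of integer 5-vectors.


Barcode: M ≅ I[1,2]^3, I[1,5], I[5,5]^2. HN layers by μ_θ (3 steps, strictly decreasing):
  μ^(1)=29; μ^(2)=-76/5; μ^(3)=-49

((3, 3, 0, 0, 0); (1, 1, 1, 1, 1); (0, 0, 0, 0, 2))


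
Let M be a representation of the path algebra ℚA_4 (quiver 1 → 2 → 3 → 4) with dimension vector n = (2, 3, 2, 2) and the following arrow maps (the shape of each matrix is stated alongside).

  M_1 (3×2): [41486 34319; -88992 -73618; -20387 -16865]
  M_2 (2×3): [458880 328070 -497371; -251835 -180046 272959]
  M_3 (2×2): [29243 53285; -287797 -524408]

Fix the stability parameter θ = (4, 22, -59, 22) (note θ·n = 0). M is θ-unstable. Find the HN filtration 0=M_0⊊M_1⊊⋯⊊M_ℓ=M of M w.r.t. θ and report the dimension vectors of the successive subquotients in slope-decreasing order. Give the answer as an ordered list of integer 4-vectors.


Via rank(M_{q-1}∘⋯∘M_p): M ≅ I[1,4]^2, I[2,2].
μ_θ-semistable layers: μ^(1)=22; μ^(2)=-11

((0, 1, 0, 2); (2, 2, 2, 0))


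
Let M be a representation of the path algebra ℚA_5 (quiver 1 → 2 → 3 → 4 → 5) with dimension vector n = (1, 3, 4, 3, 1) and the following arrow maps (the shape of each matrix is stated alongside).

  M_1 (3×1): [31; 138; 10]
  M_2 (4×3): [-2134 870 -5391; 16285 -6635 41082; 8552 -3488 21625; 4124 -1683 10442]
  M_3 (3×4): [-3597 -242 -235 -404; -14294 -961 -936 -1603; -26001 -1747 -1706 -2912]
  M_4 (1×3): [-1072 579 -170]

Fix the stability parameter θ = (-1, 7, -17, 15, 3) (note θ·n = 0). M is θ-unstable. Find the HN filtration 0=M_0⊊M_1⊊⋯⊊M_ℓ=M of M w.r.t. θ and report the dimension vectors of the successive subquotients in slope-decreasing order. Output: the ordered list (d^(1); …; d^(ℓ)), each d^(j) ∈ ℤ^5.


Interval decomposition of M: I[1,5], I[2,3], I[2,4], I[3,4].
HN type (ℓ=5): μ^(1)=15; μ^(2)=9; μ^(3)=-11/3; μ^(4)=-5; μ^(5)=-17

((0, 0, 0, 2, 0); (0, 0, 0, 1, 1); (1, 1, 1, 0, 0); (0, 2, 2, 0, 0); (0, 0, 1, 0, 0))


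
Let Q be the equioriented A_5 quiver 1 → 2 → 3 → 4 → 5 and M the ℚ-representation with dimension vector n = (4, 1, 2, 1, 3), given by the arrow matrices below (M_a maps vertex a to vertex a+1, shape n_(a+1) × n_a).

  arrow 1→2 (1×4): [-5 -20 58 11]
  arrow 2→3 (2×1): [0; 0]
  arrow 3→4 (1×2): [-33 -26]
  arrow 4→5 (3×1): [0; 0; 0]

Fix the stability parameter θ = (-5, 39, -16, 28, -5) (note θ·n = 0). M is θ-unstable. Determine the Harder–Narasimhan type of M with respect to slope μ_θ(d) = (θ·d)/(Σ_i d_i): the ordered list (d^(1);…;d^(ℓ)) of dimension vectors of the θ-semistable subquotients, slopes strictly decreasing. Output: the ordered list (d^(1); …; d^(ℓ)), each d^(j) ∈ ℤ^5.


Interval decomposition of M: I[1,1]^3, I[1,2], I[3,3], I[3,4], I[5,5]^3.
HN type (ℓ=4): μ^(1)=39; μ^(2)=28; μ^(3)=-5; μ^(4)=-16

((0, 1, 0, 0, 0); (0, 0, 0, 1, 0); (4, 0, 0, 0, 3); (0, 0, 2, 0, 0))


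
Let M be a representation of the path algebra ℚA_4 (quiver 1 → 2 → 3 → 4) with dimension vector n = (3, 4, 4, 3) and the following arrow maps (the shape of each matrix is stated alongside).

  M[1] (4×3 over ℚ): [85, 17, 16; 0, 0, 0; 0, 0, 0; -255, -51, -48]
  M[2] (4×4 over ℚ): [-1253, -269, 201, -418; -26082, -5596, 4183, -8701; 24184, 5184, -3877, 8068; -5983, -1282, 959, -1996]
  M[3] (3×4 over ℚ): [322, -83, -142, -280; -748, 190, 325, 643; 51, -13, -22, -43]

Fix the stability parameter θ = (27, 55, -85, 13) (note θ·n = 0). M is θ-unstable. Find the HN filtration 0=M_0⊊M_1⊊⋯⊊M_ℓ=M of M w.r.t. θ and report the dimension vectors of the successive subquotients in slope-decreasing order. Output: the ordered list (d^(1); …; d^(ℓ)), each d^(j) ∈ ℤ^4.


Barcode: M ≅ I[1,1]^2, I[1,4], I[2,3], I[2,4]^2. HN layers by μ_θ (4 steps, strictly decreasing):
  μ^(1)=27; μ^(2)=13; μ^(3)=-1; μ^(4)=-15

((2, 0, 0, 0); (0, 0, 0, 3); (1, 1, 1, 0); (0, 3, 3, 0))


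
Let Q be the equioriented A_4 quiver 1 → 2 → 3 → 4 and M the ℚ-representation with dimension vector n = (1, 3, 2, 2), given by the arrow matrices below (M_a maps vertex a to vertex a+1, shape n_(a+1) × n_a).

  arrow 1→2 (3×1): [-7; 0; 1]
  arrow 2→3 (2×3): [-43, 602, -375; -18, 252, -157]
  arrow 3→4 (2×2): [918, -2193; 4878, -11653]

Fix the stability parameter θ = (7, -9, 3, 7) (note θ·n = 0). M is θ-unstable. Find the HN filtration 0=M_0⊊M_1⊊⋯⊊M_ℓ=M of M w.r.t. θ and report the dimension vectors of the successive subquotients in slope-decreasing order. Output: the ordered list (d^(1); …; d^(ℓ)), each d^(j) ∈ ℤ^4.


Interval decomposition of M: I[1,4], I[2,2], I[2,3], I[4,4].
HN type (ℓ=4): μ^(1)=7; μ^(2)=3; μ^(3)=-1; μ^(4)=-9

((0, 0, 0, 2); (0, 0, 2, 0); (1, 1, 0, 0); (0, 2, 0, 0))


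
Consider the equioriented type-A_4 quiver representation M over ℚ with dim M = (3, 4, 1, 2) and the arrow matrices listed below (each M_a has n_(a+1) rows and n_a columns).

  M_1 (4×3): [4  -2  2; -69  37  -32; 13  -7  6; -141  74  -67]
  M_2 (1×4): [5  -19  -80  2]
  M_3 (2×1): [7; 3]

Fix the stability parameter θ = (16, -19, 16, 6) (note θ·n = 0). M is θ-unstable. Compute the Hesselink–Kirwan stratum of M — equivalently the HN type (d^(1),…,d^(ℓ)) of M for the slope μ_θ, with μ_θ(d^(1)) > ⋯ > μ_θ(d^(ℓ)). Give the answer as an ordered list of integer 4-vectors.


Interval decomposition of M: I[1,1], I[1,2], I[1,4], I[2,2]^2, I[4,4].
HN type (ℓ=5): μ^(1)=16; μ^(2)=11; μ^(3)=6; μ^(4)=-3/2; μ^(5)=-19

((1, 0, 0, 0); (0, 0, 1, 1); (0, 0, 0, 1); (2, 2, 0, 0); (0, 2, 0, 0))


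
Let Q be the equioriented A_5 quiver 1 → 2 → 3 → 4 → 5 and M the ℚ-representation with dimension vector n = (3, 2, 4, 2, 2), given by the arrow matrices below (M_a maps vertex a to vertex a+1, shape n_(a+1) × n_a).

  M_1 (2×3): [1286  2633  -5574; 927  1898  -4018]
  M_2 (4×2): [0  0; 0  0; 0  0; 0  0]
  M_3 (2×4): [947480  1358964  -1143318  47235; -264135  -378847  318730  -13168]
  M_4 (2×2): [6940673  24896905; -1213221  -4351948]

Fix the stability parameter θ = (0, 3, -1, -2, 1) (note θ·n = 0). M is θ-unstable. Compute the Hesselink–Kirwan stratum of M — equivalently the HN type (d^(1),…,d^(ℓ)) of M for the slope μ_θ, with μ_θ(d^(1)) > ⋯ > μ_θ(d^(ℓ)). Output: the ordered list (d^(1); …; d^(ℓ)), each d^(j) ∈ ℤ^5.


Interval decomposition of M: I[1,1], I[1,2]^2, I[3,3]^2, I[3,5]^2.
HN type (ℓ=5): μ^(1)=3; μ^(2)=1; μ^(3)=0; μ^(4)=-1; μ^(5)=-3/2

((0, 2, 0, 0, 0); (0, 0, 0, 0, 2); (3, 0, 0, 0, 0); (0, 0, 2, 0, 0); (0, 0, 2, 2, 0))


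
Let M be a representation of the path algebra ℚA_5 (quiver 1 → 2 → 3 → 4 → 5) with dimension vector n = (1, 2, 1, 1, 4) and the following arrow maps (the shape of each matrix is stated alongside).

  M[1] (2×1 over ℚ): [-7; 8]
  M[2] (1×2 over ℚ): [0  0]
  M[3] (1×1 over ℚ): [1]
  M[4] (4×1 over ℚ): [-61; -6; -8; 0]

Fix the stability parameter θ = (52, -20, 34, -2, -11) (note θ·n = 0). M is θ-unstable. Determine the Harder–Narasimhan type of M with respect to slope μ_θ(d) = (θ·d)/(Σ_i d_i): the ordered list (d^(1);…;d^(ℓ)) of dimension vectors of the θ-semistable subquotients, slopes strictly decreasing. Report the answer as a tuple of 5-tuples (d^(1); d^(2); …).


Via rank(M_{q-1}∘⋯∘M_p): M ≅ I[1,2], I[2,2], I[3,5], I[5,5]^3.
μ_θ-semistable layers: μ^(1)=16; μ^(2)=7; μ^(3)=-11; μ^(4)=-20

((1, 1, 0, 0, 0); (0, 0, 1, 1, 1); (0, 0, 0, 0, 3); (0, 1, 0, 0, 0))


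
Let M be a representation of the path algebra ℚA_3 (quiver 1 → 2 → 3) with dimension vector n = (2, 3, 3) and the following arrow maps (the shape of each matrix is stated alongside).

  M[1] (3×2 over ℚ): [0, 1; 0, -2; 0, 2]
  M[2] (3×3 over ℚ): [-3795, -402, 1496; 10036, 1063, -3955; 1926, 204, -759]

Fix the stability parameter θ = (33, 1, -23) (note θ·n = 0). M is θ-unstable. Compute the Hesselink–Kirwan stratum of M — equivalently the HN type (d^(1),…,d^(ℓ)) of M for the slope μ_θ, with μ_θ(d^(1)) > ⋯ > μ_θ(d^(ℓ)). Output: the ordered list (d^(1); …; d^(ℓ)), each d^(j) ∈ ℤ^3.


Via rank(M_{q-1}∘⋯∘M_p): M ≅ I[1,1], I[1,3], I[2,3]^2.
μ_θ-semistable layers: μ^(1)=33; μ^(2)=11/3; μ^(3)=-11

((1, 0, 0); (1, 1, 1); (0, 2, 2))


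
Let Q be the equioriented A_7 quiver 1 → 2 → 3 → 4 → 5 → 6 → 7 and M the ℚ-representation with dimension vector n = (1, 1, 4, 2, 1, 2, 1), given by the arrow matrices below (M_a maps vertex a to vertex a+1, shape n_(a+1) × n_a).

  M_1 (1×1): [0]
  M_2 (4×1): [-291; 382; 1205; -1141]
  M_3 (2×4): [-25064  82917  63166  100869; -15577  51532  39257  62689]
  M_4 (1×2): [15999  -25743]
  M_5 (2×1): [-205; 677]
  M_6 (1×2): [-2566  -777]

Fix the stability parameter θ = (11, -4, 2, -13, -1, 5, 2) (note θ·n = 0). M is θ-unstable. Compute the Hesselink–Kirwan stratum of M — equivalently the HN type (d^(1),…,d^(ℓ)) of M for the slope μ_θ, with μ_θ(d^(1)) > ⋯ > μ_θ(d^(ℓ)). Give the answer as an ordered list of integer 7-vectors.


Barcode: M ≅ I[1,1], I[2,4], I[3,3]^2, I[3,7], I[6,6]. HN layers by μ_θ (7 steps, strictly decreasing):
  μ^(1)=11; μ^(2)=5; μ^(3)=7/2; μ^(4)=2; μ^(5)=-1; μ^(6)=-5; μ^(7)=-11/2

((1, 0, 0, 0, 0, 0, 0); (0, 0, 0, 0, 0, 1, 0); (0, 0, 0, 0, 0, 1, 1); (0, 0, 2, 0, 0, 0, 0); (0, 0, 0, 0, 1, 0, 0); (0, 1, 1, 1, 0, 0, 0); (0, 0, 1, 1, 0, 0, 0))


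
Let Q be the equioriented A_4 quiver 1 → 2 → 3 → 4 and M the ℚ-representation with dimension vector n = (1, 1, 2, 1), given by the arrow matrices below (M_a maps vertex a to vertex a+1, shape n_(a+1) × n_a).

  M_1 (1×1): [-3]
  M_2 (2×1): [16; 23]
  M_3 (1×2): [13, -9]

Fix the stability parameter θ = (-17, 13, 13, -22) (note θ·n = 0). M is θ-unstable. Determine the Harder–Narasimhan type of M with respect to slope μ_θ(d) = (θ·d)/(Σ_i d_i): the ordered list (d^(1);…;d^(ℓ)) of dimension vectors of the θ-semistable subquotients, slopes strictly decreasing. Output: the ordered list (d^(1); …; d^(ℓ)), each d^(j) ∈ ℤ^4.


Via rank(M_{q-1}∘⋯∘M_p): M ≅ I[1,4], I[3,3].
μ_θ-semistable layers: μ^(1)=13; μ^(2)=4/3; μ^(3)=-17

((0, 0, 1, 0); (0, 1, 1, 1); (1, 0, 0, 0))


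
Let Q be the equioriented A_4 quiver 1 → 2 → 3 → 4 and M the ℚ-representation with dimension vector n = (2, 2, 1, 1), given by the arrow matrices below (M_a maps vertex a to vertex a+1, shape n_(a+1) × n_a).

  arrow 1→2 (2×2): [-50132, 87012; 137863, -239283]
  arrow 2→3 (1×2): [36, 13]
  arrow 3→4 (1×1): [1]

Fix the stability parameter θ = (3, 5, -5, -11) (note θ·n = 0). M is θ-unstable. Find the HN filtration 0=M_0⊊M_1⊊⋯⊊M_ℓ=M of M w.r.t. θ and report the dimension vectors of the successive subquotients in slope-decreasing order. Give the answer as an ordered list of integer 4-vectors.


Barcode: M ≅ I[1,1], I[1,4], I[2,2]. HN layers by μ_θ (3 steps, strictly decreasing):
  μ^(1)=5; μ^(2)=3; μ^(3)=-2

((0, 1, 0, 0); (1, 0, 0, 0); (1, 1, 1, 1))


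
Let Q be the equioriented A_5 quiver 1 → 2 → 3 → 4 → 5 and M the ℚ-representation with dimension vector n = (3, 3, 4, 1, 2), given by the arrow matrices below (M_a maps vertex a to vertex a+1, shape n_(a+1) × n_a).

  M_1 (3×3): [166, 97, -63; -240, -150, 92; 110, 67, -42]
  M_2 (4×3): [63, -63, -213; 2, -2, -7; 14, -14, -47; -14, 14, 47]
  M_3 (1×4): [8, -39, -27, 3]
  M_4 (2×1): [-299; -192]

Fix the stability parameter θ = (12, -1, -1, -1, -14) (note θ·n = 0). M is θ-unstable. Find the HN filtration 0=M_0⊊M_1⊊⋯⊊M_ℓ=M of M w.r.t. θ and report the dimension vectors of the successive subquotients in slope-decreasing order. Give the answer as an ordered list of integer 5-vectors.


Barcode: M ≅ I[1,2], I[1,3], I[1,5], I[3,3]^2, I[5,5]. HN layers by μ_θ (4 steps, strictly decreasing):
  μ^(1)=11/2; μ^(2)=10/3; μ^(3)=-1; μ^(4)=-14

((1, 1, 0, 0, 0); (1, 1, 1, 0, 0); (1, 1, 3, 1, 1); (0, 0, 0, 0, 1))


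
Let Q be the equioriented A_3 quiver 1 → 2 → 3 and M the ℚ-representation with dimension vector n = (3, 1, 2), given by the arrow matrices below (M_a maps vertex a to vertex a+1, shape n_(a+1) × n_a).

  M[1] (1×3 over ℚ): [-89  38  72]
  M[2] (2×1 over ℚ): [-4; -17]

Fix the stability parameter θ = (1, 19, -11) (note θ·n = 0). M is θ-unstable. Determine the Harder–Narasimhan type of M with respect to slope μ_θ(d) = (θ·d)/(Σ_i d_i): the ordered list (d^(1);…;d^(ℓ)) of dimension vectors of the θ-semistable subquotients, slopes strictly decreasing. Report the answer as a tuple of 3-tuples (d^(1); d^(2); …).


Interval decomposition of M: I[1,1]^2, I[1,3], I[3,3].
HN type (ℓ=3): μ^(1)=4; μ^(2)=1; μ^(3)=-11

((0, 1, 1); (3, 0, 0); (0, 0, 1))


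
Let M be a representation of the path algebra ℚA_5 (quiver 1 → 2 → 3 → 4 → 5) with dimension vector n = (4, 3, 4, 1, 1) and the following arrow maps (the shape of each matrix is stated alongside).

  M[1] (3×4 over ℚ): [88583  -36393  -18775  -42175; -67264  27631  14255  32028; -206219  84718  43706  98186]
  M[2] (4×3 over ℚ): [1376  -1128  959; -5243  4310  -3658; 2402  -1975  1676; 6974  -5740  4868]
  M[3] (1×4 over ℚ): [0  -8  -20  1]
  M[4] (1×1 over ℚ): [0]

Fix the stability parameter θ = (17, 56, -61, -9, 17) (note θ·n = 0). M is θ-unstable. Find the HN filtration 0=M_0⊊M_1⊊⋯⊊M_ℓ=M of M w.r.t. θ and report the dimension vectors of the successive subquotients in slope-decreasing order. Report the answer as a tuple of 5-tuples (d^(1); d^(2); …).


Barcode: M ≅ I[1,1], I[1,3]^2, I[1,4], I[3,3], I[5,5]. HN layers by μ_θ (4 steps, strictly decreasing):
  μ^(1)=17; μ^(2)=4; μ^(3)=3/4; μ^(4)=-61

((1, 0, 0, 0, 1); (2, 2, 2, 0, 0); (1, 1, 1, 1, 0); (0, 0, 1, 0, 0))


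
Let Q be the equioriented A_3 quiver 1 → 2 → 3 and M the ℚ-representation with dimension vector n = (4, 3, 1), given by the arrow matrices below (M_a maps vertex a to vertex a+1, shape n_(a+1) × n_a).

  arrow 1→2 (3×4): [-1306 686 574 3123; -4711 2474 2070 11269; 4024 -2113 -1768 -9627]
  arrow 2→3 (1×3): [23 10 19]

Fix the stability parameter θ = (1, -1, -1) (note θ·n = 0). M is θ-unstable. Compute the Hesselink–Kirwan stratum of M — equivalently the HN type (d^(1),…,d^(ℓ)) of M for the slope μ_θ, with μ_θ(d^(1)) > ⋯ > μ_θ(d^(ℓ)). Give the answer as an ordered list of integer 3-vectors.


Via rank(M_{q-1}∘⋯∘M_p): M ≅ I[1,1], I[1,2]^2, I[1,3].
μ_θ-semistable layers: μ^(1)=1; μ^(2)=0; μ^(3)=-1/3

((1, 0, 0); (2, 2, 0); (1, 1, 1))


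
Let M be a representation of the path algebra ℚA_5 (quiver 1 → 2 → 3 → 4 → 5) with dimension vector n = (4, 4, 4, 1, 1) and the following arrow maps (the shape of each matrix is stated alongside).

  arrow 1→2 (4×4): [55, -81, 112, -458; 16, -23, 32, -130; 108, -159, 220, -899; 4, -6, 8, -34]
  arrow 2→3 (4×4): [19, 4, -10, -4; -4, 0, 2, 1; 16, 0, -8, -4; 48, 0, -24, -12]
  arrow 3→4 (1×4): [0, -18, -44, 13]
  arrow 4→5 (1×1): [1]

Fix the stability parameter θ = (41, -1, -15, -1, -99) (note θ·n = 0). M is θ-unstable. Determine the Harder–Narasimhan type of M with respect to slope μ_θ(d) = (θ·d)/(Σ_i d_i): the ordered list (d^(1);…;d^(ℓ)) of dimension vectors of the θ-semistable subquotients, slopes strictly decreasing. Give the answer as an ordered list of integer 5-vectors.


Via rank(M_{q-1}∘⋯∘M_p): M ≅ I[1,1], I[1,2]^2, I[1,3], I[2,5], I[3,3]^2.
μ_θ-semistable layers: μ^(1)=41; μ^(2)=20; μ^(3)=25/3; μ^(4)=-15; μ^(5)=-29

((1, 0, 0, 0, 0); (2, 2, 0, 0, 0); (1, 1, 1, 0, 0); (0, 0, 2, 0, 0); (0, 1, 1, 1, 1))


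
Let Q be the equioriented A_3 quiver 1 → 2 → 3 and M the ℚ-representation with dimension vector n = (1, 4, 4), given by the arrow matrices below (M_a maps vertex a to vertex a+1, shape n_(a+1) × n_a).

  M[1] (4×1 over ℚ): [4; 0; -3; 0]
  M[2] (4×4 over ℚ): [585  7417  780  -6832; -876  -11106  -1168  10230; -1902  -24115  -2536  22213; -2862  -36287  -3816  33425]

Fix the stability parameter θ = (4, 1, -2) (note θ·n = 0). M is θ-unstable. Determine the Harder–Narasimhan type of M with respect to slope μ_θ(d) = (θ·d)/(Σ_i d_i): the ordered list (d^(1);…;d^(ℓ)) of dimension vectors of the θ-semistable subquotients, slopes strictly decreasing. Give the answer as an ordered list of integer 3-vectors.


Interval decomposition of M: I[1,2], I[2,2], I[2,3]^2, I[3,3]^2.
HN type (ℓ=4): μ^(1)=5/2; μ^(2)=1; μ^(3)=-1/2; μ^(4)=-2

((1, 1, 0); (0, 1, 0); (0, 2, 2); (0, 0, 2))


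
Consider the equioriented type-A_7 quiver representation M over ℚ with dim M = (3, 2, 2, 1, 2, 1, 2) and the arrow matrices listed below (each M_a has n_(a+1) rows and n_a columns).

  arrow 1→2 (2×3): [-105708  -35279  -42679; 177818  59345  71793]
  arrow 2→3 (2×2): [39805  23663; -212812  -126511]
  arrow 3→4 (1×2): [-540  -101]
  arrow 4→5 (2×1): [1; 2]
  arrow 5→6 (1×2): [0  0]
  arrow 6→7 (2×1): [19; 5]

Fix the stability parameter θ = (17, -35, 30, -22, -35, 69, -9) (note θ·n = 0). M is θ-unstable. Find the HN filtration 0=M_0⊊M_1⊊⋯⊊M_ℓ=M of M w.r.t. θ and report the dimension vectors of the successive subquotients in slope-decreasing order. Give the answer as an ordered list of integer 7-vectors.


Interval decomposition of M: I[1,1], I[1,3], I[1,5], I[5,5], I[6,7], I[7,7].
HN type (ℓ=4): μ^(1)=30; μ^(2)=17; μ^(3)=-9; μ^(4)=-35

((0, 0, 1, 0, 0, 1, 1); (1, 0, 0, 0, 0, 0, 0); (2, 2, 1, 1, 1, 0, 1); (0, 0, 0, 0, 1, 0, 0))


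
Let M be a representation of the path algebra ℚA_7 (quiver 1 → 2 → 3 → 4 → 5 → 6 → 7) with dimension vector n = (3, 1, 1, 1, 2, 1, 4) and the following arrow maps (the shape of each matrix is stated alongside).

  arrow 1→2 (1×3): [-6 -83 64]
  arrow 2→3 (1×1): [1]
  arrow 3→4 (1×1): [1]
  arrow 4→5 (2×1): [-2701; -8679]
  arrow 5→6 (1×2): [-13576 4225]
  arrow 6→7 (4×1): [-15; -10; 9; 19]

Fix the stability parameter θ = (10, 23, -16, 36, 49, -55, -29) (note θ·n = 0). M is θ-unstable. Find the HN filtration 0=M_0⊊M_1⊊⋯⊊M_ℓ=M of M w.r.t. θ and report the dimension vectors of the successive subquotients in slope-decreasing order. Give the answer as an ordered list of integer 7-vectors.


Via rank(M_{q-1}∘⋯∘M_p): M ≅ I[1,1]^2, I[1,7], I[5,5], I[7,7]^3.
μ_θ-semistable layers: μ^(1)=49; μ^(2)=10; μ^(3)=18/7; μ^(4)=-29

((0, 0, 0, 0, 1, 0, 0); (2, 0, 0, 0, 0, 0, 0); (1, 1, 1, 1, 1, 1, 1); (0, 0, 0, 0, 0, 0, 3))


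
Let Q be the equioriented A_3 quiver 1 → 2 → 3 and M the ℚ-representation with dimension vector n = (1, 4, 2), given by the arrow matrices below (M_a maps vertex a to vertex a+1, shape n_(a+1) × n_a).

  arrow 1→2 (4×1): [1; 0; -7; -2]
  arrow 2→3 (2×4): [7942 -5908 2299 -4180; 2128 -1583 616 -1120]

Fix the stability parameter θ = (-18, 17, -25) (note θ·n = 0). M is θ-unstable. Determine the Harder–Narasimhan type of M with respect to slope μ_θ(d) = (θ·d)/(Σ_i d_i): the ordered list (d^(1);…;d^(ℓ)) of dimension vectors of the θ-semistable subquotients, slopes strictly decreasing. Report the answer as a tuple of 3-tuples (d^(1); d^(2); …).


Barcode: M ≅ I[1,3], I[2,2]^2, I[2,3]. HN layers by μ_θ (3 steps, strictly decreasing):
  μ^(1)=17; μ^(2)=-4; μ^(3)=-18

((0, 2, 0); (0, 2, 2); (1, 0, 0))
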